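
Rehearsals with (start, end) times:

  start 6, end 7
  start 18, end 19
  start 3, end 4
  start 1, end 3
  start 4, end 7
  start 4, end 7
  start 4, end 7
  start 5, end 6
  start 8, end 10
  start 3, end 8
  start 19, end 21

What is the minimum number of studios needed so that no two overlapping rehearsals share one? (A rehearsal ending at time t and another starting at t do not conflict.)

starts: [1, 3, 3, 4, 4, 4, 5, 6, 8, 18, 19]
ends:   [3, 4, 6, 7, 7, 7, 7, 8, 10, 19, 21]
s1→1 e3→0 s3→1 s3→2 e4→1 s4→2 s4→3 s4→4 s5→5  — peak 5.

5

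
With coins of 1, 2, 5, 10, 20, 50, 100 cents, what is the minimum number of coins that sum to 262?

5

Use the largest denomination that fits, subtract, and repeat.
262 − 2×100→62 − 1×50→12 − 1×10→2 − 1×2→0
Total coins = 2 + 1 + 1 + 1 = 5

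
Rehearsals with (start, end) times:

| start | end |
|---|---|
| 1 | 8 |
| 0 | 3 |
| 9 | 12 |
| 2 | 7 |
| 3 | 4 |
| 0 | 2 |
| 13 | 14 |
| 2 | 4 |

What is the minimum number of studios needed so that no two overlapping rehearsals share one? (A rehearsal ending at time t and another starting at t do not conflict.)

4

The answer is the maximum number of intervals overlapping at any instant.
Events (time:±→running): 0:+→1 0:+→2 1:+→3 2:-→2 2:+→3 2:+→4 … peak 4.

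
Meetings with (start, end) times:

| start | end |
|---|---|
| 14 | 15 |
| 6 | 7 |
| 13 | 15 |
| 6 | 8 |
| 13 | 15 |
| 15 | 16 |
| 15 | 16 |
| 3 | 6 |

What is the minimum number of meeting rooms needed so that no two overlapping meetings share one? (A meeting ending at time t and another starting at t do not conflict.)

3

starts: [3, 6, 6, 13, 13, 14, 15, 15]
ends:   [6, 7, 8, 15, 15, 15, 16, 16]
s3→1 e6→0 s6→1 s6→2 e7→1 e8→0 s13→1 s13→2 s14→3  — peak 3.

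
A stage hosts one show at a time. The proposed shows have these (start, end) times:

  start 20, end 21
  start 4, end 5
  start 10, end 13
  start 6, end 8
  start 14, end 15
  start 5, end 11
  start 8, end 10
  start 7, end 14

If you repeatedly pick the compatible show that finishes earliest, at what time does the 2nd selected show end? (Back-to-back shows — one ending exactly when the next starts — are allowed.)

Greedy by earliest finish: after sorting by end time, pick each interval compatible with the last pick.
By end time: (4,5), (6,8), (8,10), (5,11), (10,13), (7,14), (14,15), (20,21).
Pick (4,5); next start ≥ 5 → (6,8); next start ≥ 8 → (8,10); next start ≥ 10 → (10,13); next start ≥ 13 → (14,15); next start ≥ 15 → (20,21).
Selected: (4,5) (6,8) (8,10) (10,13) (14,15) (20,21)

8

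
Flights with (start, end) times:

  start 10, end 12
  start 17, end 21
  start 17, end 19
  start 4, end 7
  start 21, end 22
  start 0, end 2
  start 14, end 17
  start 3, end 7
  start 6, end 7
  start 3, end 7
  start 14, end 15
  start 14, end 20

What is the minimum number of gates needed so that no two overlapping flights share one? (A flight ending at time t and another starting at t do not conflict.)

4

Count concurrent intervals with a sweep; the peak is the room count.
Events (time:±→running): 0:+→1 2:-→0 3:+→1 3:+→2 4:+→3 6:+→4 … peak 4.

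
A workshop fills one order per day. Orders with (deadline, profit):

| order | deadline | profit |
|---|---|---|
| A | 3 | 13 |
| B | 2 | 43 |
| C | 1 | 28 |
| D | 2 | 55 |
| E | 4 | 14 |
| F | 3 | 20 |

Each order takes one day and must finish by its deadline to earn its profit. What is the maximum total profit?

132

Take jobs in profit order; each goes to the latest open slot no later than its deadline.
By profit: D(d2,55), B(d2,43), C(d1,28), F(d3,20), E(d4,14), A(d3,13)
D→slot 2; B→slot 1; C skipped; F→slot 3; E→slot 4; A skipped.
Profit = 43 + 55 + 20 + 14 = 132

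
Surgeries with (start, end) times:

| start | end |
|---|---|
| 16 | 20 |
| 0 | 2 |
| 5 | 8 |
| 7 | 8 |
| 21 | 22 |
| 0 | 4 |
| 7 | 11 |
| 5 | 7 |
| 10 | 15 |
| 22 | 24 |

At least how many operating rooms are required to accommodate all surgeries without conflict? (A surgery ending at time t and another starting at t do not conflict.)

3

The answer is the maximum number of intervals overlapping at any instant.
starts: [0, 0, 5, 5, 7, 7, 10, 16, 21, 22]
ends:   [2, 4, 7, 8, 8, 11, 15, 20, 22, 24]
s0→1 s0→2 e2→1 e4→0 s5→1 s5→2 e7→1 s7→2 s7→3  — peak 3.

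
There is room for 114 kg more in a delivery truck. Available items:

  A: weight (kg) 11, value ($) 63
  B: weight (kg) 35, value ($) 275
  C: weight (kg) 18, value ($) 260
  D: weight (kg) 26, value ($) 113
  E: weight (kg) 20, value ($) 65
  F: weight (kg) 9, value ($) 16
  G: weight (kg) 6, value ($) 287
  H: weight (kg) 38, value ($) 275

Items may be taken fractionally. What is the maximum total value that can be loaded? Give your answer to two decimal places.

1186.08

Ratios (sorted): G 47.83, C 14.44, B 7.86, H 7.24, A 5.73, D 4.35, E 3.25, F 1.78
take G (6 @ 287); take C (18 @ 260); take B (35 @ 275); take H (38 @ 275); take A (11 @ 63); take 6/26 of D → 26.08. Capacity used 114/114.
Total value = 1186.08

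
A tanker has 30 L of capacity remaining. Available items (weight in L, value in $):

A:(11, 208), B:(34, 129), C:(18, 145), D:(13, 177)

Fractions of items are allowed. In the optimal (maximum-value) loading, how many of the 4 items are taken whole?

2

Greedy by value/weight ratio, highest first.
Order: A (208/11=18.91) > D (177/13=13.62) > C (145/18=8.06) > B (129/34=3.79)
Fill: take A (11 @ 208) → take D (13 @ 177) → take 6/18 of C → 48.33; 30/30 used.
2 item(s) taken whole; one partial (take 6/18 of C).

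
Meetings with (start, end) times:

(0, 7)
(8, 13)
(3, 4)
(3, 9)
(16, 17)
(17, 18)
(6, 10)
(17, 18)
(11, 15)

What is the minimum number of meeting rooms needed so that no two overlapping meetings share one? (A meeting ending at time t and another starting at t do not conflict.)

starts: [0, 3, 3, 6, 8, 11, 16, 17, 17]
ends:   [4, 7, 9, 10, 13, 15, 17, 18, 18]
s0→1 s3→2 s3→3  — peak 3.

3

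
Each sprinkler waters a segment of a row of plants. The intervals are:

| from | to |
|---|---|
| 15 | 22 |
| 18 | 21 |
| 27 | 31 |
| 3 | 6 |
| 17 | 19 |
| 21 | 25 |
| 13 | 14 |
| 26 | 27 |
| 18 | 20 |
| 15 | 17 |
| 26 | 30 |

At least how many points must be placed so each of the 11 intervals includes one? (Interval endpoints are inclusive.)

Sort by right endpoint; whenever an interval is uncovered, place a point at its right end.
Sorted: [3,6] [13,14] [15,17] [17,19] [18,20] [18,21] [15,22] [21,25] [26,27] [26,30] [27,31]
{[3,6]} hit by 6; {[13,14]} hit by 14; {[15,17],[17,19]} hit by 17; {[18,20],[18,21],[15,22]} hit by 20; {[21,25]} hit by 25; {[26,27],[26,30],[27,31]} hit by 27.
Points: 6, 14, 17, 20, 25, 27 (6 total).

6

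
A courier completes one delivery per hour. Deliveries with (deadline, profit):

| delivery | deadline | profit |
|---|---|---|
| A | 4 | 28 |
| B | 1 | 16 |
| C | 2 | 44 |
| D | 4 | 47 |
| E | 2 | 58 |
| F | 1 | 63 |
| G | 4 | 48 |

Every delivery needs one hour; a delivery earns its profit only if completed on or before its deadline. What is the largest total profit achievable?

216

Sort by profit descending; place each in the latest free slot ≤ its deadline.
Profit order: F=63 E=58 G=48 D=47 C=44 A=28 B=16
Assign: F→slot 1, E→slot 2, G→slot 4, D→slot 3, C skipped, A skipped, B skipped.
Slots: [1:F] [2:E] [3:D] [4:G]
Profit = 63 + 58 + 47 + 48 = 216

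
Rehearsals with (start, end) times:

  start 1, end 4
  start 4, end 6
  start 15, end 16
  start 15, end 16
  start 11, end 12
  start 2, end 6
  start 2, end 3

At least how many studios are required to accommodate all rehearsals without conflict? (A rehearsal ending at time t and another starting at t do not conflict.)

3

Count concurrent intervals with a sweep; the peak is the room count.
starts: [1, 2, 2, 4, 11, 15, 15]
ends:   [3, 4, 6, 6, 12, 16, 16]
s1→1 s2→2 s2→3  — peak 3.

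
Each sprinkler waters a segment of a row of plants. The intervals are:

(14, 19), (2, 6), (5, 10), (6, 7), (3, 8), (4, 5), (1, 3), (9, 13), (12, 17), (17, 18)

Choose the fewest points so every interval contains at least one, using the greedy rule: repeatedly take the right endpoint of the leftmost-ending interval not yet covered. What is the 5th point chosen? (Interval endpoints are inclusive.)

18

Sort by right endpoint; whenever an interval is uncovered, place a point at its right end.
By right end: [1,3]  [4,5]  [2,6]  [6,7]  [3,8]  [5,10]  [9,13]  [12,17]  [17,18]  [14,19]
[1,3] uncovered → point at 3; [4,5] uncovered → point at 5; [6,7] uncovered → point at 7; [9,13] uncovered → point at 13; [17,18] uncovered → point at 18.
Points: 3, 5, 7, 13, 18 (5 total).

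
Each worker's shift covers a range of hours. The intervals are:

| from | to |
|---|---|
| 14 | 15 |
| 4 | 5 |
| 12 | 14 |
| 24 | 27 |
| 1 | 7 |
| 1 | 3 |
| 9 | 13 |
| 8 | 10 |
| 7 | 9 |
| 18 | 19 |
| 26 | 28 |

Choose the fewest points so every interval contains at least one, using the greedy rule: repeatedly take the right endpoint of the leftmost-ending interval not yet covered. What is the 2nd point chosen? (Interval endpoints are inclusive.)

Sort by right endpoint; whenever an interval is uncovered, place a point at its right end.
Sorted: [1,3] [4,5] [1,7] [7,9] [8,10] [9,13] [12,14] [14,15] [18,19] [24,27] [26,28]
{[1,3]} hit by 3; {[4,5],[1,7]} hit by 5; {[7,9],[8,10],[9,13]} hit by 9; {[12,14],[14,15]} hit by 14; {[18,19]} hit by 19; {[24,27],[26,28]} hit by 27.
Points: 3, 5, 9, 14, 19, 27 (6 total).

5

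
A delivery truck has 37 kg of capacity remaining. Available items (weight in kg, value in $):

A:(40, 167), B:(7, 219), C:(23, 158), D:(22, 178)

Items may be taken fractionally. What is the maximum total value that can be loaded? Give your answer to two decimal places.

451.96

Ratios (sorted): B 31.29, D 8.09, C 6.87, A 4.17
take B (7 @ 219); take D (22 @ 178); take 8/23 of C → 54.96. Capacity used 37/37.
Total value = 451.96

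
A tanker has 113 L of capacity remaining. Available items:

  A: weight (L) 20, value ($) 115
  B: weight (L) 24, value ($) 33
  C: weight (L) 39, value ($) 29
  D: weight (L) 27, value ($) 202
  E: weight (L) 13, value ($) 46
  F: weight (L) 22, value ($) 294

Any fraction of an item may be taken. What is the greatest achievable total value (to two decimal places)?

Sort by value per unit weight and fill in that order.
Ratios (sorted): F 13.36, D 7.48, A 5.75, E 3.54, B 1.38, C 0.74
take F (22 @ 294); take D (27 @ 202); take A (20 @ 115); take E (13 @ 46); take B (24 @ 33); take 7/39 of C → 5.21. Capacity used 113/113.
Total value = 695.21

695.21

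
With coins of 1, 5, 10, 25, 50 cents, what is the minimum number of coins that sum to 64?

6

Greedy: take as many of the largest coin as possible, then repeat with the remainder.
64 = 1×50 + 1×10 + 4×1
Total coins = 1 + 1 + 4 = 6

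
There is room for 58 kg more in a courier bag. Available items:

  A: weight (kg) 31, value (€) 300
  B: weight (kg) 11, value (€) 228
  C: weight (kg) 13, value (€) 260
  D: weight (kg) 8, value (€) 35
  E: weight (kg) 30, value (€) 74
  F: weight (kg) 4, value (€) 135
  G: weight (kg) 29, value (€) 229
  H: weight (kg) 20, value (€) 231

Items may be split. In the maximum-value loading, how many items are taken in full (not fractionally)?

Order: F (135/4=33.75) > B (228/11=20.73) > C (260/13=20.00) > H (231/20=11.55) > A (300/31=9.68) > G (229/29=7.90) > D (35/8=4.38) > E (74/30=2.47)
Fill: take F (4 @ 135) → take B (11 @ 228) → take C (13 @ 260) → take H (20 @ 231) → take 10/31 of A → 96.77; 58/58 used.
4 item(s) taken whole; one partial (take 10/31 of A).

4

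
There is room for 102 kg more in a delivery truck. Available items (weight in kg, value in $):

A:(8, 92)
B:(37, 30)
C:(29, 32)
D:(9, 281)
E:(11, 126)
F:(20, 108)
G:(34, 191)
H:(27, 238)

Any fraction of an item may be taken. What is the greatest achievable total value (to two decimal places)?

Order: D (281/9=31.22) > A (92/8=11.50) > E (126/11=11.45) > H (238/27=8.81) > G (191/34=5.62) > F (108/20=5.40) > C (32/29=1.10) > B (30/37=0.81)
Fill: take D (9 @ 281) → take A (8 @ 92) → take E (11 @ 126) → take H (27 @ 238) → take G (34 @ 191) → take 13/20 of F → 70.20; 102/102 used.
Total value = 998.20

998.20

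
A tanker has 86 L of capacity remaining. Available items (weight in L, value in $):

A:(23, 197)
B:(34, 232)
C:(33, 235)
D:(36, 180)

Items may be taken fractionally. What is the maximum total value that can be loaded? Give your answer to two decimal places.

636.71

Greedy by value/weight ratio, highest first.
Order: A (197/23=8.57) > C (235/33=7.12) > B (232/34=6.82) > D (180/36=5.00)
Fill: take A (23 @ 197) → take C (33 @ 235) → take 30/34 of B → 204.71; 86/86 used.
Total value = 636.71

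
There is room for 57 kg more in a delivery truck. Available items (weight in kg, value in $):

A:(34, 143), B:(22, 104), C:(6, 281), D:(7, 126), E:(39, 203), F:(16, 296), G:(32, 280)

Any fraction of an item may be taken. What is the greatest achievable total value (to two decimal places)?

948.00

Sort by value per unit weight and fill in that order.
Order: C (281/6=46.83) > F (296/16=18.50) > D (126/7=18.00) > G (280/32=8.75) > E (203/39=5.21) > B (104/22=4.73) > A (143/34=4.21)
Fill: take C (6 @ 281) → take F (16 @ 296) → take D (7 @ 126) → take 28/32 of G → 245.00; 57/57 used.
Total value = 948.00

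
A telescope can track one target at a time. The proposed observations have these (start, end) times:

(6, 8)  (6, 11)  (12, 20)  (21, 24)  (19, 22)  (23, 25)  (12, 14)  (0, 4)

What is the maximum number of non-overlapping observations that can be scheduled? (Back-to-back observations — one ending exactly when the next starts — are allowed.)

Greedy by earliest finish: after sorting by end time, pick each interval compatible with the last pick.
Sorted by end: (0,4)  (6,8)  (6,11)  (12,14)  (12,20)  (19,22)  (21,24)  (23,25)
take (0,4); take (6,8); take (12,14); skip (12,20); take (19,22); take (23,25).
Selected 5 observations.

5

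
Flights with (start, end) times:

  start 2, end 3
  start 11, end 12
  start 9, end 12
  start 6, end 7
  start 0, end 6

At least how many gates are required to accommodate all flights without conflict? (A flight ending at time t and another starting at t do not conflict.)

2

Count concurrent intervals with a sweep; the peak is the room count.
Events (time:±→running): 0:+→1 2:+→2 … peak 2.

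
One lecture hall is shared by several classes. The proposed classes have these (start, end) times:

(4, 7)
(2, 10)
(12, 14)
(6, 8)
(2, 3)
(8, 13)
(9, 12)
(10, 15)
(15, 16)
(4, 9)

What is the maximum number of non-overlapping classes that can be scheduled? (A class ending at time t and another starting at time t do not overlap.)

By end time: (2,3), (4,7), (6,8), (4,9), (2,10), (9,12), (8,13), (12,14), (10,15), (15,16).
Pick (2,3); next start ≥ 3 → (4,7); next start ≥ 7 → (9,12); next start ≥ 12 → (12,14); next start ≥ 14 → (15,16).
Selected 5 classes.

5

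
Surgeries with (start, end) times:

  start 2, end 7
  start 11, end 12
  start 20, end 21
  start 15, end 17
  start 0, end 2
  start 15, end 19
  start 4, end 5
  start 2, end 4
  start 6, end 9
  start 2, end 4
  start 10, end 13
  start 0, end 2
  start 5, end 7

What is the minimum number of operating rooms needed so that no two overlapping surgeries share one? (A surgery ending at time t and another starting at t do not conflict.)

3

starts: [0, 0, 2, 2, 2, 4, 5, 6, 10, 11, 15, 15, 20]
ends:   [2, 2, 4, 4, 5, 7, 7, 9, 12, 13, 17, 19, 21]
s0→1 s0→2 e2→1 e2→0 s2→1 s2→2 s2→3  — peak 3.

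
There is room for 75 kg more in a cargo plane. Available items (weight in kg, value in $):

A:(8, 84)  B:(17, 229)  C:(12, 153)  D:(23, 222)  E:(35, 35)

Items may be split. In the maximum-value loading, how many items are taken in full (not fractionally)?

4

Ratios (sorted): B 13.47, C 12.75, A 10.50, D 9.65, E 1.00
take B (17 @ 229); take C (12 @ 153); take A (8 @ 84); take D (23 @ 222); take 15/35 of E → 15.00. Capacity used 75/75.
4 item(s) taken whole; one partial (take 15/35 of E).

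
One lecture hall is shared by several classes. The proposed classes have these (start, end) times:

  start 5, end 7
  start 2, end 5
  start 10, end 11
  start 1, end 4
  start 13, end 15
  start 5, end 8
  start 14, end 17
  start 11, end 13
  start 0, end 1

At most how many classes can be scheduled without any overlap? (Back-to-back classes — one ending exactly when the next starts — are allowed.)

By end time: (0,1), (1,4), (2,5), (5,7), (5,8), (10,11), (11,13), (13,15), (14,17).
Pick (0,1); next start ≥ 1 → (1,4); next start ≥ 4 → (5,7); next start ≥ 7 → (10,11); next start ≥ 11 → (11,13); next start ≥ 13 → (13,15).
Selected 6 classes.

6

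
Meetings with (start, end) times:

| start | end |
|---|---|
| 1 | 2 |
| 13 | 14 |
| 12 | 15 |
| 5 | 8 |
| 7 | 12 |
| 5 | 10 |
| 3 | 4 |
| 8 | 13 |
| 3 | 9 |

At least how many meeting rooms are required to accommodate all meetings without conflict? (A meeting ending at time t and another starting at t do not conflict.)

starts: [1, 3, 3, 5, 5, 7, 8, 12, 13]
ends:   [2, 4, 8, 9, 10, 12, 13, 14, 15]
s1→1 e2→0 s3→1 s3→2 e4→1 s5→2 s5→3 s7→4  — peak 4.

4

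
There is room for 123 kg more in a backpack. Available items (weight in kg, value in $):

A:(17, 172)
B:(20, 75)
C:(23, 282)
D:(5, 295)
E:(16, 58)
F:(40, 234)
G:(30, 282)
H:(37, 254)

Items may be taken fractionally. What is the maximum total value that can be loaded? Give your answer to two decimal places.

Ratios (sorted): D 59.00, C 12.26, A 10.12, G 9.40, H 6.86, F 5.85, B 3.75, E 3.62
take D (5 @ 295); take C (23 @ 282); take A (17 @ 172); take G (30 @ 282); take H (37 @ 254); take 11/40 of F → 64.35. Capacity used 123/123.
Total value = 1349.35

1349.35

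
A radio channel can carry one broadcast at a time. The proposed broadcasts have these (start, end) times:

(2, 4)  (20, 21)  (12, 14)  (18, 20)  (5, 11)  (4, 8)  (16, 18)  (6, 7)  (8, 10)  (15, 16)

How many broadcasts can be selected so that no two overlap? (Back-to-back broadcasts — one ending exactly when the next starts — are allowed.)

Order by finish time; keep every interval that doesn't clash with the previous kept one.
Sorted by end: (2,4)  (6,7)  (4,8)  (8,10)  (5,11)  (12,14)  (15,16)  (16,18)  (18,20)  (20,21)
take (2,4); take (6,7); take (8,10); take (12,14); take (15,16); take (16,18); take (18,20); take (20,21).
Selected 8 broadcasts.

8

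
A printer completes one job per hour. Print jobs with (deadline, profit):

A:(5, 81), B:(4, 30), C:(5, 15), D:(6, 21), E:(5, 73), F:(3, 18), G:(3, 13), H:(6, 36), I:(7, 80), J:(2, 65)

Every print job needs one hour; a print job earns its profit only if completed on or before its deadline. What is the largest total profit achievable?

386

Sort by profit descending; place each in the latest free slot ≤ its deadline.
By profit: A(d5,81), I(d7,80), E(d5,73), J(d2,65), H(d6,36), B(d4,30), D(d6,21), F(d3,18), C(d5,15), G(d3,13)
A→slot 5; I→slot 7; E→slot 4; J→slot 2; H→slot 6; B→slot 3; D→slot 1; F skipped; C skipped; G skipped.
Profit = 21 + 65 + 30 + 73 + 81 + 36 + 80 = 386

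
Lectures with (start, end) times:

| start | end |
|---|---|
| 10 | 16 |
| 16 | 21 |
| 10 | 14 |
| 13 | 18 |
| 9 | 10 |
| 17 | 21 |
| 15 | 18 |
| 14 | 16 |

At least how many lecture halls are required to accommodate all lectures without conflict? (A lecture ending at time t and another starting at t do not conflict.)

4

Count concurrent intervals with a sweep; the peak is the room count.
starts: [9, 10, 10, 13, 14, 15, 16, 17]
ends:   [10, 14, 16, 16, 18, 18, 21, 21]
s9→1 e10→0 s10→1 s10→2 s13→3 e14→2 s14→3 s15→4  — peak 4.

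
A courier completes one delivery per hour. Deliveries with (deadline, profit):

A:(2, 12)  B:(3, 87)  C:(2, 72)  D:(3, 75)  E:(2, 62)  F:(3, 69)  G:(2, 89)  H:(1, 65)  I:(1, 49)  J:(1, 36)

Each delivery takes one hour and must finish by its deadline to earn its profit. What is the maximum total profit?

Take jobs in profit order; each goes to the latest open slot no later than its deadline.
Profit order: G=89 B=87 D=75 C=72 F=69 H=65 E=62 I=49 J=36 A=12
Assign: G→slot 2, B→slot 3, D→slot 1, C skipped, F skipped, H skipped, E skipped, I skipped, J skipped, A skipped.
Slots: [1:D] [2:G] [3:B]
Profit = 75 + 89 + 87 = 251

251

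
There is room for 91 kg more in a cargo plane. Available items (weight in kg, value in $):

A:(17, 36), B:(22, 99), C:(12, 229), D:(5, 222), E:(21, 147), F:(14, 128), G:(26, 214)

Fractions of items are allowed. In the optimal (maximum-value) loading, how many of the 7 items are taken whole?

5

Order: D (222/5=44.40) > C (229/12=19.08) > F (128/14=9.14) > G (214/26=8.23) > E (147/21=7.00) > B (99/22=4.50) > A (36/17=2.12)
Fill: take D (5 @ 222) → take C (12 @ 229) → take F (14 @ 128) → take G (26 @ 214) → take E (21 @ 147) → take 13/22 of B → 58.50; 91/91 used.
5 item(s) taken whole; one partial (take 13/22 of B).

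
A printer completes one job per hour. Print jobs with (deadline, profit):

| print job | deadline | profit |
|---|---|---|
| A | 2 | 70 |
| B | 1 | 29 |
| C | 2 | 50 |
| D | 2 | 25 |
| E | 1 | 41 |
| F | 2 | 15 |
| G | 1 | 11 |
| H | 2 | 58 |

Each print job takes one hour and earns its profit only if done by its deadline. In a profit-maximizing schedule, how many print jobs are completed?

Take jobs in profit order; each goes to the latest open slot no later than its deadline.
By profit: A(d2,70), H(d2,58), C(d2,50), E(d1,41), B(d1,29), D(d2,25), F(d2,15), G(d1,11)
A→slot 2; H→slot 1; C skipped; E skipped; B skipped; D skipped; F skipped; G skipped.
2 of 8 scheduled.

2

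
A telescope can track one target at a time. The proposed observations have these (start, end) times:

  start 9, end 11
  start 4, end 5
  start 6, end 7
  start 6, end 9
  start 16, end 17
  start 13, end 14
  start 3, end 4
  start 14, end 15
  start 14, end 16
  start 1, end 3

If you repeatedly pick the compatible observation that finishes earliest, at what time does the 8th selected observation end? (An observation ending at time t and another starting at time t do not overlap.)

Sort by end time and greedily take each interval whose start is ≥ the last chosen end.
Sorted by end: (1,3)  (3,4)  (4,5)  (6,7)  (6,9)  (9,11)  (13,14)  (14,15)  (14,16)  (16,17)
take (1,3); take (3,4); take (4,5); take (6,7); take (9,11); take (13,14); take (14,15); skip (14,16); take (16,17).
Selected: (1,3) (3,4) (4,5) (6,7) (9,11) (13,14) (14,15) (16,17)

17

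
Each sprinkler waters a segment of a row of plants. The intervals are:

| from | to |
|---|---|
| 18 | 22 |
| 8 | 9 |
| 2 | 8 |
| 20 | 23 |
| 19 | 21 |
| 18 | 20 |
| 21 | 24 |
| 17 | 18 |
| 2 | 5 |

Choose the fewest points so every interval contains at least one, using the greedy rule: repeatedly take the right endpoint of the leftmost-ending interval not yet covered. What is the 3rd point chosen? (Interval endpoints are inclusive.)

Process intervals by earliest right end; each time one isn't hit yet, stab at its right endpoint.
By right end: [2,5]  [2,8]  [8,9]  [17,18]  [18,20]  [19,21]  [18,22]  [20,23]  [21,24]
[2,5] uncovered → point at 5; [8,9] uncovered → point at 9; [17,18] uncovered → point at 18; [19,21] uncovered → point at 21.
Points: 5, 9, 18, 21 (4 total).

18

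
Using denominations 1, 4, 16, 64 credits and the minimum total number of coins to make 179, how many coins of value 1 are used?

179 = 2×64 + 3×16 + 3×1
Count of 1: 3

3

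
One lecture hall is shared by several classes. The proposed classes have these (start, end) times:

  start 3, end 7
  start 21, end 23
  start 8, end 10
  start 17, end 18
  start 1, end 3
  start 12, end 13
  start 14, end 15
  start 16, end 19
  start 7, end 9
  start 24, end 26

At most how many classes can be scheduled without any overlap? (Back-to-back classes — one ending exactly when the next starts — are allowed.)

8

Sort by end time and greedily take each interval whose start is ≥ the last chosen end.
Sorted by end: (1,3)  (3,7)  (7,9)  (8,10)  (12,13)  (14,15)  (17,18)  (16,19)  (21,23)  (24,26)
take (1,3); take (3,7); take (7,9); take (12,13); take (14,15); take (17,18); skip (16,19); take (21,23); take (24,26).
Selected 8 classes.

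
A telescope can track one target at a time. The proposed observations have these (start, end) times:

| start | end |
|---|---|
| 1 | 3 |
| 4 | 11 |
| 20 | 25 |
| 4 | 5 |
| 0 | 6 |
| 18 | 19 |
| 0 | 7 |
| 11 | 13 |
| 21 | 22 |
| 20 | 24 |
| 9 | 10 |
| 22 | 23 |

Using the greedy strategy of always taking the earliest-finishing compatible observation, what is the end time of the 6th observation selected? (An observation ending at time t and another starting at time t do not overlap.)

Sort by end time and greedily take each interval whose start is ≥ the last chosen end.
By end time: (1,3), (4,5), (0,6), (0,7), (9,10), (4,11), (11,13), (18,19), (21,22), (22,23), (20,24), (20,25).
Pick (1,3); next start ≥ 3 → (4,5); next start ≥ 5 → (9,10); next start ≥ 10 → (11,13); next start ≥ 13 → (18,19); next start ≥ 19 → (21,22); next start ≥ 22 → (22,23).
Selected: (1,3) (4,5) (9,10) (11,13) (18,19) (21,22) (22,23)

22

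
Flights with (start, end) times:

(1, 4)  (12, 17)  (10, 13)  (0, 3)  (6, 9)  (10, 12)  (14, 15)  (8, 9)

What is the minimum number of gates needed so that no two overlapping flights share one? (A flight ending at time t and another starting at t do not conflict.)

Events (time:±→running): 0:+→1 1:+→2 … peak 2.

2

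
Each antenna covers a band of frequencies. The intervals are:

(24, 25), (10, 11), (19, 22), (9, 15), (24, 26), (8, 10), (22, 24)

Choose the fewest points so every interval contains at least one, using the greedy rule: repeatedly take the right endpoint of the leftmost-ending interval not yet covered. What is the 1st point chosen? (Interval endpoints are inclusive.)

10

Sort by right endpoint; whenever an interval is uncovered, place a point at its right end.
By right end: [8,10]  [10,11]  [9,15]  [19,22]  [22,24]  [24,25]  [24,26]
[8,10] uncovered → point at 10; [19,22] uncovered → point at 22; [24,25] uncovered → point at 25.
Points: 10, 22, 25 (3 total).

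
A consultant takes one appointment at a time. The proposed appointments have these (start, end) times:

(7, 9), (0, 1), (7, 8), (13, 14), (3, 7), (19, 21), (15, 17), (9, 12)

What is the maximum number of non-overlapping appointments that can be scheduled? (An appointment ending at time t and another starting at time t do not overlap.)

7

Sorted by end: (0,1)  (3,7)  (7,8)  (7,9)  (9,12)  (13,14)  (15,17)  (19,21)
take (0,1); take (3,7); take (7,8); take (9,12); take (13,14); take (15,17); take (19,21).
Selected 7 appointments.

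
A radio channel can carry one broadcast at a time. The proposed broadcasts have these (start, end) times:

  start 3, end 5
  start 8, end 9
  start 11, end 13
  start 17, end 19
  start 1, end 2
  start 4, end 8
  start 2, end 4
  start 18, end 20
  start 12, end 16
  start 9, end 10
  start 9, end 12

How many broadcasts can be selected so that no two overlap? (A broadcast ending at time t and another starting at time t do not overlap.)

Greedy by earliest finish: after sorting by end time, pick each interval compatible with the last pick.
By end time: (1,2), (2,4), (3,5), (4,8), (8,9), (9,10), (9,12), (11,13), (12,16), (17,19), (18,20).
Pick (1,2); next start ≥ 2 → (2,4); next start ≥ 4 → (4,8); next start ≥ 8 → (8,9); next start ≥ 9 → (9,10); next start ≥ 10 → (11,13); next start ≥ 13 → (17,19).
Selected 7 broadcasts.

7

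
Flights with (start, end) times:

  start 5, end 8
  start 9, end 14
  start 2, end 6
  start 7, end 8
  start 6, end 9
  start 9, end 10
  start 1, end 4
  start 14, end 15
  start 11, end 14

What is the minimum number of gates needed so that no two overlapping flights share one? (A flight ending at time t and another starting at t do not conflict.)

3

starts: [1, 2, 5, 6, 7, 9, 9, 11, 14]
ends:   [4, 6, 8, 8, 9, 10, 14, 14, 15]
s1→1 s2→2 e4→1 s5→2 e6→1 s6→2 s7→3  — peak 3.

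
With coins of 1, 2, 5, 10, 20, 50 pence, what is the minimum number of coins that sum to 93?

5

93 − 1×50→43 − 2×20→3 − 1×2→1 − 1×1→0
Total coins = 1 + 2 + 1 + 1 = 5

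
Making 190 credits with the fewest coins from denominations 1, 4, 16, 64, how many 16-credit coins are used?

190 = 2×64 + 3×16 + 3×4 + 2×1
Count of 16: 3

3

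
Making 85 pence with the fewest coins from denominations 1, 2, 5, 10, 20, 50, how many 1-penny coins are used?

Greedy: take as many of the largest coin as possible, then repeat with the remainder.
85 = 1×50 + 1×20 + 1×10 + 1×5
Count of 1: 0

0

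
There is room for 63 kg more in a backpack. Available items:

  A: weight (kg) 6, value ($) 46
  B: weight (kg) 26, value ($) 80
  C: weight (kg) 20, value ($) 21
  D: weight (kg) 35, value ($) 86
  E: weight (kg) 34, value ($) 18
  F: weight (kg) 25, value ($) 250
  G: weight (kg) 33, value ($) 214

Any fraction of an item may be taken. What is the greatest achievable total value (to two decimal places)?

Greedy by value/weight ratio, highest first.
Order: F (250/25=10.00) > A (46/6=7.67) > G (214/33=6.48) > B (80/26=3.08) > D (86/35=2.46) > C (21/20=1.05) > E (18/34=0.53)
Fill: take F (25 @ 250) → take A (6 @ 46) → take 32/33 of G → 207.52; 63/63 used.
Total value = 503.52

503.52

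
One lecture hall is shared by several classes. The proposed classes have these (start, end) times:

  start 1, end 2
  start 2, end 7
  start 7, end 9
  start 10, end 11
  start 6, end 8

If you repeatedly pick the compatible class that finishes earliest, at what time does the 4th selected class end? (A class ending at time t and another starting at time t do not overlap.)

Sort by end time and greedily take each interval whose start is ≥ the last chosen end.
By end time: (1,2), (2,7), (6,8), (7,9), (10,11).
Pick (1,2); next start ≥ 2 → (2,7); next start ≥ 7 → (7,9); next start ≥ 9 → (10,11).
Selected: (1,2) (2,7) (7,9) (10,11)

11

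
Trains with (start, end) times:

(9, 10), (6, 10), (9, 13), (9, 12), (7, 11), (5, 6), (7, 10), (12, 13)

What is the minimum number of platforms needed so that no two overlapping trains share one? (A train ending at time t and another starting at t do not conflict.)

Count concurrent intervals with a sweep; the peak is the room count.
starts: [5, 6, 7, 7, 9, 9, 9, 12]
ends:   [6, 10, 10, 10, 11, 12, 13, 13]
s5→1 e6→0 s6→1 s7→2 s7→3 s9→4 s9→5 s9→6  — peak 6.

6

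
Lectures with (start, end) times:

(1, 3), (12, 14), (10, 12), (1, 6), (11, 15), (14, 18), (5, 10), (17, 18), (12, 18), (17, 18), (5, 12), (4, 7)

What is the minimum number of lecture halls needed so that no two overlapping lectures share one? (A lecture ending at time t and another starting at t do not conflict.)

4

Count concurrent intervals with a sweep; the peak is the room count.
starts: [1, 1, 4, 5, 5, 10, 11, 12, 12, 14, 17, 17]
ends:   [3, 6, 7, 10, 12, 12, 14, 15, 18, 18, 18, 18]
s1→1 s1→2 e3→1 s4→2 s5→3 s5→4  — peak 4.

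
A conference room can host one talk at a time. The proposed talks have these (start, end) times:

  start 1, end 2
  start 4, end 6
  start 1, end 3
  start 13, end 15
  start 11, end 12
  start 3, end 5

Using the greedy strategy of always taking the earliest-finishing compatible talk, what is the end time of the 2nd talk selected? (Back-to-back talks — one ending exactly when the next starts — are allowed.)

Sort by end time and greedily take each interval whose start is ≥ the last chosen end.
By end time: (1,2), (1,3), (3,5), (4,6), (11,12), (13,15).
Pick (1,2); next start ≥ 2 → (3,5); next start ≥ 5 → (11,12); next start ≥ 12 → (13,15).
Selected: (1,2) (3,5) (11,12) (13,15)

5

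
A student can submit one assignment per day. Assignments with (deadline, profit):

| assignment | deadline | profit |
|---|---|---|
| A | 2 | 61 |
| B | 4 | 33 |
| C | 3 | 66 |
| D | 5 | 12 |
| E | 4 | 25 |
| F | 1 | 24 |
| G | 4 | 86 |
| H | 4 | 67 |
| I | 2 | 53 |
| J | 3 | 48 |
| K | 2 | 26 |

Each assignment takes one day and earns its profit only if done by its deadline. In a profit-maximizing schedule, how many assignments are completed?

5

Take jobs in profit order; each goes to the latest open slot no later than its deadline.
Profit order: G=86 H=67 C=66 A=61 I=53 J=48 B=33 K=26 E=25 F=24 D=12
Assign: G→slot 4, H→slot 3, C→slot 2, A→slot 1, I skipped, J skipped, B skipped, K skipped, E skipped, F skipped, D→slot 5.
Slots: [1:A] [2:C] [3:H] [4:G] [5:D]
5 of 11 scheduled.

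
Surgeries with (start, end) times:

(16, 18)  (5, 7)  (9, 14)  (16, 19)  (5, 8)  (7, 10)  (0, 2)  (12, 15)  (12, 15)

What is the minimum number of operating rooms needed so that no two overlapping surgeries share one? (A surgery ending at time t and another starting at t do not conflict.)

The answer is the maximum number of intervals overlapping at any instant.
Events (time:±→running): 0:+→1 2:-→0 5:+→1 5:+→2 7:-→1 7:+→2 8:-→1 9:+→2 10:-→1 12:+→2 12:+→3 … peak 3.

3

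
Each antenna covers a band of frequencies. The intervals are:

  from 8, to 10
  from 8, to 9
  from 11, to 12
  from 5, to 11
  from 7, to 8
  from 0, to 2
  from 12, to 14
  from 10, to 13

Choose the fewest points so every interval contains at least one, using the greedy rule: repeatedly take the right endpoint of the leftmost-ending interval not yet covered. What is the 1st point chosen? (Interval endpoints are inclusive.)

2

Sort by right endpoint; whenever an interval is uncovered, place a point at its right end.
By right end: [0,2]  [7,8]  [8,9]  [8,10]  [5,11]  [11,12]  [10,13]  [12,14]
[0,2] uncovered → point at 2; [7,8] uncovered → point at 8; [11,12] uncovered → point at 12.
Points: 2, 8, 12 (3 total).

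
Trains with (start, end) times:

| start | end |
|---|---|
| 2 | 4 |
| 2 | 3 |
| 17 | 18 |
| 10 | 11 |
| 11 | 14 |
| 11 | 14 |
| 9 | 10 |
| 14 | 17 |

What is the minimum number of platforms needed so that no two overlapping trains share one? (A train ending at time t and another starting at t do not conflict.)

Count concurrent intervals with a sweep; the peak is the room count.
Events (time:±→running): 2:+→1 2:+→2 … peak 2.

2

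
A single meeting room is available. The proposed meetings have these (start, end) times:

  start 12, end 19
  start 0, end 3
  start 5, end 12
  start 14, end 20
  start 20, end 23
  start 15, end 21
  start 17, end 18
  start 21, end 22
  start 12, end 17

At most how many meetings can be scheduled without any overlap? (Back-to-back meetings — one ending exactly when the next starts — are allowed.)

5

Sort by end time and greedily take each interval whose start is ≥ the last chosen end.
Sorted by end: (0,3)  (5,12)  (12,17)  (17,18)  (12,19)  (14,20)  (15,21)  (21,22)  (20,23)
take (0,3); take (5,12); take (12,17); take (17,18); take (21,22); skip (20,23).
Selected 5 meetings.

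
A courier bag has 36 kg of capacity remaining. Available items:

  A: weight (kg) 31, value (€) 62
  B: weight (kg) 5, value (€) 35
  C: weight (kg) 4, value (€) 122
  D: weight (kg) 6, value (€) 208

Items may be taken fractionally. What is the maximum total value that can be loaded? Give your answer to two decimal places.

Sort by value per unit weight and fill in that order.
Order: D (208/6=34.67) > C (122/4=30.50) > B (35/5=7.00) > A (62/31=2.00)
Fill: take D (6 @ 208) → take C (4 @ 122) → take B (5 @ 35) → take 21/31 of A → 42.00; 36/36 used.
Total value = 407.00

407.00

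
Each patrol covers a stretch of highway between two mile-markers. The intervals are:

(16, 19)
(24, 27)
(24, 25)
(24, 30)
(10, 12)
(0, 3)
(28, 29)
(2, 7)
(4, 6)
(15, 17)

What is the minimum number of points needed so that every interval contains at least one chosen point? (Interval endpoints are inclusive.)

Sort by right endpoint; whenever an interval is uncovered, place a point at its right end.
Sorted: [0,3] [4,6] [2,7] [10,12] [15,17] [16,19] [24,25] [24,27] [28,29] [24,30]
{[0,3]} hit by 3; {[4,6],[2,7]} hit by 6; {[10,12]} hit by 12; {[15,17],[16,19]} hit by 17; {[24,25],[24,27]} hit by 25; {[28,29],[24,30]} hit by 29.
Points: 3, 6, 12, 17, 25, 29 (6 total).

6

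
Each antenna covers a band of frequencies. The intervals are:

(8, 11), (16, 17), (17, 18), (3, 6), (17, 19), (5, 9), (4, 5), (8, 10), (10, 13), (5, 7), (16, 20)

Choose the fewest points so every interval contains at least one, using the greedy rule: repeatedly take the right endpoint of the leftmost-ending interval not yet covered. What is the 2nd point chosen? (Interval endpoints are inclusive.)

By right end: [4,5]  [3,6]  [5,7]  [5,9]  [8,10]  [8,11]  [10,13]  [16,17]  [17,18]  [17,19]  [16,20]
[4,5] uncovered → point at 5; [8,10] uncovered → point at 10; [16,17] uncovered → point at 17.
Points: 5, 10, 17 (3 total).

10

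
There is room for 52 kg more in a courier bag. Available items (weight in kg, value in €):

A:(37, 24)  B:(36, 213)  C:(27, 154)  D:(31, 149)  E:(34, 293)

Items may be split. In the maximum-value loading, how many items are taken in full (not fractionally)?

Order: E (293/34=8.62) > B (213/36=5.92) > C (154/27=5.70) > D (149/31=4.81) > A (24/37=0.65)
Fill: take E (34 @ 293) → take 18/36 of B → 106.50; 52/52 used.
1 item(s) taken whole; one partial (take 18/36 of B).

1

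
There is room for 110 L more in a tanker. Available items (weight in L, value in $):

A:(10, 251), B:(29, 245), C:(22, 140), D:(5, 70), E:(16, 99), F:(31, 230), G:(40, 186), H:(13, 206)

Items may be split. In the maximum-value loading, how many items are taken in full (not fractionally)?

6

Sort by value per unit weight and fill in that order.
Order: A (251/10=25.10) > H (206/13=15.85) > D (70/5=14.00) > B (245/29=8.45) > F (230/31=7.42) > C (140/22=6.36) > E (99/16=6.19) > G (186/40=4.65)
Fill: take A (10 @ 251) → take H (13 @ 206) → take D (5 @ 70) → take B (29 @ 245) → take F (31 @ 230) → take C (22 @ 140); 110/110 used.
6 item(s) taken whole.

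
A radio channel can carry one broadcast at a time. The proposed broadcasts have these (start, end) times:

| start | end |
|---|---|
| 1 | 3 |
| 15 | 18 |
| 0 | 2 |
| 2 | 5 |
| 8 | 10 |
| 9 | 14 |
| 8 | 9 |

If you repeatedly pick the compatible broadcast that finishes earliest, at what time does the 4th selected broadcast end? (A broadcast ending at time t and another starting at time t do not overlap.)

14

Sorted by end: (0,2)  (1,3)  (2,5)  (8,9)  (8,10)  (9,14)  (15,18)
take (0,2); skip (1,3); take (2,5); take (8,9); skip (8,10); take (9,14); take (15,18).
Selected: (0,2) (2,5) (8,9) (9,14) (15,18)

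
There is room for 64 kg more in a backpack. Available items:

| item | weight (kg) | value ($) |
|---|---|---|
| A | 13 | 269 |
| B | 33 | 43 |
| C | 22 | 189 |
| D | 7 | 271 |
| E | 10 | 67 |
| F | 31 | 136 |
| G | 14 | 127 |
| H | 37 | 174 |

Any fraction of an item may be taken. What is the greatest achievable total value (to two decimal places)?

909.60

Ratios (sorted): D 38.71, A 20.69, G 9.07, C 8.59, E 6.70, H 4.70, F 4.39, B 1.30
take D (7 @ 271); take A (13 @ 269); take G (14 @ 127); take C (22 @ 189); take 8/10 of E → 53.60. Capacity used 64/64.
Total value = 909.60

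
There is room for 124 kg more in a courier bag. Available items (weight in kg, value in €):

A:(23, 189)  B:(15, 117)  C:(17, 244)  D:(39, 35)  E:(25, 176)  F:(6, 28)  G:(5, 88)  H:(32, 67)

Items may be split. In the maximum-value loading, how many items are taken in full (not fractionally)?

7

Order: G (88/5=17.60) > C (244/17=14.35) > A (189/23=8.22) > B (117/15=7.80) > E (176/25=7.04) > F (28/6=4.67) > H (67/32=2.09) > D (35/39=0.90)
Fill: take G (5 @ 88) → take C (17 @ 244) → take A (23 @ 189) → take B (15 @ 117) → take E (25 @ 176) → take F (6 @ 28) → take H (32 @ 67) → take 1/39 of D → 0.90; 124/124 used.
7 item(s) taken whole; one partial (take 1/39 of D).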